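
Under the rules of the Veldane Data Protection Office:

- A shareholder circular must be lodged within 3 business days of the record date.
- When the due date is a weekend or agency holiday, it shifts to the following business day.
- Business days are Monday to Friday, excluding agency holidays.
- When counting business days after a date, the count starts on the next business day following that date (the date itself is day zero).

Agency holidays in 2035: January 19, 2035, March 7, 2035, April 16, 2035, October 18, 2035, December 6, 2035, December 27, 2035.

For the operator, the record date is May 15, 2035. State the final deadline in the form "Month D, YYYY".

May 18, 2035

Counting 3 business days after May 15, 2035 (skipping weekends and listed holidays) reaches May 18, 2035.
May 18, 2035 is a Friday and not a listed holiday, so it stands.
So the filing is due May 18, 2035.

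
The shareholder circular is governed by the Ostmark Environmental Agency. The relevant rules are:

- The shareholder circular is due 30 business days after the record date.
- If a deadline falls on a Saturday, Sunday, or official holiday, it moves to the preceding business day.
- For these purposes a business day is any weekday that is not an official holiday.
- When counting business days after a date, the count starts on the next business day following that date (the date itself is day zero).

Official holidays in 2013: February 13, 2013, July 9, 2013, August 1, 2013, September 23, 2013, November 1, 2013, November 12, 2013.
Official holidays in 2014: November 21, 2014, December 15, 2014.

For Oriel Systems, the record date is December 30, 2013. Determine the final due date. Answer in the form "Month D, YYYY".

Counting 30 business days after December 30, 2013 (skipping weekends and listed holidays) reaches February 10, 2014.
February 10, 2014 (Monday) is already a business day.
So the filing is due February 10, 2014.

February 10, 2014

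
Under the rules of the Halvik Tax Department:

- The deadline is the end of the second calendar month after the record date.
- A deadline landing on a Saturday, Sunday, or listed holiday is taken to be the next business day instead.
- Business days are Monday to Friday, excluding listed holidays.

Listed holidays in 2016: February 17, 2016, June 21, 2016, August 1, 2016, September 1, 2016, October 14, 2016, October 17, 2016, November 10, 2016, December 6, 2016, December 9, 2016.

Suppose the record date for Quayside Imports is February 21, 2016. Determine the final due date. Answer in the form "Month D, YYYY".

May 2, 2016

The second month after February 21, 2016 is April 2016, whose last day is April 30, 2016.
April 30, 2016 is a Saturday, so it moves to the next business day, May 2, 2016 (Monday).
Deadline: May 2, 2016.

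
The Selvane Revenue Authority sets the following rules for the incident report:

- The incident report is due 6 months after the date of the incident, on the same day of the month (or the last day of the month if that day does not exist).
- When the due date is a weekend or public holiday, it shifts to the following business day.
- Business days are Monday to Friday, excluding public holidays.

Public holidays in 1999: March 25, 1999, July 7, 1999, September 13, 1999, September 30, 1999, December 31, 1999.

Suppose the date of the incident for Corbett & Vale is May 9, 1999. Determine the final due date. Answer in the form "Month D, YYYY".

6 months after May 9, 1999, on the same day of the month, is November 9, 1999.
November 9, 1999 is a Tuesday and not a listed holiday, so it stands.
The final due date is November 9, 1999.

November 9, 1999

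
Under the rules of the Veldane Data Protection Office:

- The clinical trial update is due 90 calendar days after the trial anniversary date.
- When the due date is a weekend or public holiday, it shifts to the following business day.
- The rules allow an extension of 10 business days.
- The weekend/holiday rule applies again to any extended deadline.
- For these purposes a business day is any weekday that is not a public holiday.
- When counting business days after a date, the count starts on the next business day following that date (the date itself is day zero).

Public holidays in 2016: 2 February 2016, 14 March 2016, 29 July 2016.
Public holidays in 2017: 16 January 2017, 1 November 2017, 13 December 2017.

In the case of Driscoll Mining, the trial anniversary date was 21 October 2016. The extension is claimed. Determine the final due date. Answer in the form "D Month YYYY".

2 February 2017

From 21 October 2016, 90 calendar days later is 19 January 2017.
Since 19 January 2017 is a Thursday and not a holiday, the date is unchanged.
Counting 10 further business days from 19 January 2017 reaches 2 February 2017.
2 February 2017 (Thursday) is already a business day.
So the filing is due 2 February 2017.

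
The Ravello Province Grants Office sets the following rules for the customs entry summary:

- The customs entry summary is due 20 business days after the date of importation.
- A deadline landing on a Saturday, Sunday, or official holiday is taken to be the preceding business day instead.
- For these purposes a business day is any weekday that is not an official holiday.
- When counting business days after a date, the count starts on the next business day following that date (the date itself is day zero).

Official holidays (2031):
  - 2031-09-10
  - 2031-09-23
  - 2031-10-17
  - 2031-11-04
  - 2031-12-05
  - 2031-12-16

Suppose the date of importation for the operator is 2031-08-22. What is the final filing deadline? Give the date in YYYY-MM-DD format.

2031-09-22

Counting 20 business days after 2031-08-22 (skipping weekends and listed holidays) reaches 2031-09-22.
2031-09-22 is a Monday and not a listed holiday, so it stands.
Deadline: 2031-09-22.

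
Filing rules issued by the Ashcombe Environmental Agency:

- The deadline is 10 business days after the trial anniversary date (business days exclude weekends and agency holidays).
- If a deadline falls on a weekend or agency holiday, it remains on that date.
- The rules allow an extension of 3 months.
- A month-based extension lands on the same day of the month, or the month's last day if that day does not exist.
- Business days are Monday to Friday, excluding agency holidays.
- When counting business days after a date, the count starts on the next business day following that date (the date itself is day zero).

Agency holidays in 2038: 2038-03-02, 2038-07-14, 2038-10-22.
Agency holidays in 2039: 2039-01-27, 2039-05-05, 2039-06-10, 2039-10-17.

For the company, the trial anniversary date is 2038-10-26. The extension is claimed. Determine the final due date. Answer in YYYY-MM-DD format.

10 business days after 2038-10-26, excluding weekends and holidays, is 2038-11-09.
No adjustment is made for weekends or holidays, so 2038-11-09 stands.
The 3 months extension carries 2038-11-09 to 2039-02-09.
2039-02-09 is a Wednesday; no weekend or holiday adjustment applies.
Final deadline: 2039-02-09.

2039-02-09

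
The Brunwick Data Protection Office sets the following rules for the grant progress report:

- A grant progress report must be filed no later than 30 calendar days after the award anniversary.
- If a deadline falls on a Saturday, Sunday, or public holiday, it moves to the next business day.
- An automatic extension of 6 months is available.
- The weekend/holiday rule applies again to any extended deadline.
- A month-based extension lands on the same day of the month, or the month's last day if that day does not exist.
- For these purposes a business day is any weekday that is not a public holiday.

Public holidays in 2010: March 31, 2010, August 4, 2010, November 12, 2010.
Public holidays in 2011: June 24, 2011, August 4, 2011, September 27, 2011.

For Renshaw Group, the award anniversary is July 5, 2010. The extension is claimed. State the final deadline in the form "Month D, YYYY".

February 7, 2011

Adding 30 calendar days to July 5, 2010 gives August 4, 2010.
August 4, 2010 is a listed holiday; the next business day is August 5, 2010 (Thursday).
Applying the 6 months extension: 6 months after August 5, 2010 is February 5, 2011.
February 5, 2011 falls on a Saturday. Rolling to the next business day gives February 7, 2011, a Monday.
The final due date is February 7, 2011.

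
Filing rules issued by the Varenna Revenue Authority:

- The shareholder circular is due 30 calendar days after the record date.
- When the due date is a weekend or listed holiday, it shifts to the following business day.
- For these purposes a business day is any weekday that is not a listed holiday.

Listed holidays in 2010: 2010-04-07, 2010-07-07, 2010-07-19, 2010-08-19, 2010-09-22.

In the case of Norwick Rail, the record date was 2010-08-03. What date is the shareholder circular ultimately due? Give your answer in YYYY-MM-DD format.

From 2010-08-03, 30 calendar days later is 2010-09-02.
2010-09-02 is a Thursday and not a listed holiday, so it stands.
Deadline: 2010-09-02.

2010-09-02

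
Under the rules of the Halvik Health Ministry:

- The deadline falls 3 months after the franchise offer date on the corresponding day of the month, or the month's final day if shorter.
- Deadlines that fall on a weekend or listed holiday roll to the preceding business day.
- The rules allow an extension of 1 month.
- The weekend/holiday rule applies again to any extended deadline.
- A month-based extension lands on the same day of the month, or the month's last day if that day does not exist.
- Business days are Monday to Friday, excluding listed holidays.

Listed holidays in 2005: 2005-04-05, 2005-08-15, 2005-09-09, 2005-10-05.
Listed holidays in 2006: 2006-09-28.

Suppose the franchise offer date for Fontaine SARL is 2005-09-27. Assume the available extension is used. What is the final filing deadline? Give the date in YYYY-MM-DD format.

Moving 3 months forward from 2005-09-27 on the corresponding day gives 2005-12-27.
2005-12-27 (Tuesday) is already a business day.
Applying the 1 month extension: 1 month after 2005-12-27 is 2006-01-27.
2006-01-27 falls on a Friday, which is a business day, so no adjustment is needed.
So the filing is due 2006-01-27.

2006-01-27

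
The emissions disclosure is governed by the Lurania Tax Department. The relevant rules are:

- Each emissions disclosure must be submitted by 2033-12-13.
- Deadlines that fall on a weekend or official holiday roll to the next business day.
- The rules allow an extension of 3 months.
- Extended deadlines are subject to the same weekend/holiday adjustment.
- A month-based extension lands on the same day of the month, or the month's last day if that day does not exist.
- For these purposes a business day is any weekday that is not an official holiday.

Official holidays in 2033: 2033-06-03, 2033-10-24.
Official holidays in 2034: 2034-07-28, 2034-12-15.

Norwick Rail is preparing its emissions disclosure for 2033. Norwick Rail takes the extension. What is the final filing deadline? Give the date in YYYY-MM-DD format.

The statutory due date is 2033-12-13.
2033-12-13 is a Tuesday and not a listed holiday, so it stands.
Add 3 months to 2033-12-13: 2034-03-13.
2034-03-13 falls on a Monday, which is a business day, so no adjustment is needed.
So the filing is due 2034-03-13.

2034-03-13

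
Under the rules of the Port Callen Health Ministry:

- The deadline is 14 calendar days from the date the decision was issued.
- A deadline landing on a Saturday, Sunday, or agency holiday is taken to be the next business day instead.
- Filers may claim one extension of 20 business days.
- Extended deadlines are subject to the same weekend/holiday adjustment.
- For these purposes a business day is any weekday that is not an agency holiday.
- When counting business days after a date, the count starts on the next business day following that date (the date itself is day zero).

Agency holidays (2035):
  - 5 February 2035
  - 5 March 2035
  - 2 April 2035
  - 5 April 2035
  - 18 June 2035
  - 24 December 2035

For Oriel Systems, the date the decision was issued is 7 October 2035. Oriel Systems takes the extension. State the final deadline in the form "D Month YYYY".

Adding 14 calendar days to 7 October 2035 gives 21 October 2035.
21 October 2035 falls on a Sunday. Rolling to the next business day gives 22 October 2035, a Monday.
The 20-business-day extension runs from 22 October 2035 to 19 November 2035.
19 November 2035 falls on a Monday, which is a business day, so no adjustment is needed.
Deadline: 19 November 2035.

19 November 2035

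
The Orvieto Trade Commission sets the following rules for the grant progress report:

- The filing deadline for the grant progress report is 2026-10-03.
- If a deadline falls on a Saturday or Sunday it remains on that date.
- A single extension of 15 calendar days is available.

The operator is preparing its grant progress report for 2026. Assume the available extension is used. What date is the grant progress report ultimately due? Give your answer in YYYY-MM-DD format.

2026-10-18

The statutory due date is 2026-10-03.
2026-10-03 falls on a Saturday. The rules make no weekend/holiday allowance, so it remains 2026-10-03.
Applying the 15-calendar-day extension: 2026-10-03 + 15 days = 2026-10-18.
No adjustment is made for weekends or holidays, so 2026-10-18 stands.
Deadline: 2026-10-18.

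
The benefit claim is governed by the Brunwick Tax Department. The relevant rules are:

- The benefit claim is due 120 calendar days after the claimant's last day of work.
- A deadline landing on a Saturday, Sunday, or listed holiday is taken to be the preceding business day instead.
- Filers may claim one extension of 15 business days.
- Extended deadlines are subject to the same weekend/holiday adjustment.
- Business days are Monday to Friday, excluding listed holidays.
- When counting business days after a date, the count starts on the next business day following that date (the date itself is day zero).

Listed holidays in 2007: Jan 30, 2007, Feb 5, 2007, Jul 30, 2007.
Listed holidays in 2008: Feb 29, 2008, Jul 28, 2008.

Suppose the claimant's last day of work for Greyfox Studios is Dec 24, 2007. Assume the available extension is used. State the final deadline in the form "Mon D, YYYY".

From Dec 24, 2007, 120 calendar days later is Apr 22, 2008.
Apr 22, 2008 falls on a Tuesday, which is a business day, so no adjustment is needed.
Counting 15 further business days from Apr 22, 2008 reaches May 13, 2008.
May 13, 2008 (Tuesday) is already a business day.
Final deadline: May 13, 2008.

May 13, 2008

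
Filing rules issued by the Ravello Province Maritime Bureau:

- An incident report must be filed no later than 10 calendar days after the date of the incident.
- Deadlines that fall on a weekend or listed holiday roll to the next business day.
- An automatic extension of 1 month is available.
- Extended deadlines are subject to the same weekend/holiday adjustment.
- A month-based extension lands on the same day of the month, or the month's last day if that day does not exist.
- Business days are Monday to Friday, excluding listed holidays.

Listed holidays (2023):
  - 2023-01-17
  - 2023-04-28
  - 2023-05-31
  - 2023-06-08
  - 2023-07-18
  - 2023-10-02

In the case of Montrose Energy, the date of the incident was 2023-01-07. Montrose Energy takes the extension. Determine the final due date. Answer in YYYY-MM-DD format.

2023-02-20

Adding 10 calendar days to 2023-01-07 gives 2023-01-17.
2023-01-17 is a listed holiday, so it moves to the next business day, 2023-01-18 (Wednesday).
The 1 month extension carries 2023-01-18 to 2023-02-18.
2023-02-18 falls on a Saturday. Rolling to the next business day gives 2023-02-20, a Monday.
Final deadline: 2023-02-20.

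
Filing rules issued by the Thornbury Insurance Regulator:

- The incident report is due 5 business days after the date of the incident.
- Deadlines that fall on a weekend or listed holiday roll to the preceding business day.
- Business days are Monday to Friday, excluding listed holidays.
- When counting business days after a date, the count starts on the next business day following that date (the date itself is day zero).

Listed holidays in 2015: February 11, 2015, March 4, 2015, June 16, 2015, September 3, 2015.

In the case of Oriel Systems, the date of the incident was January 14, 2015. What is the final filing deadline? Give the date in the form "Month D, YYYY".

January 21, 2015

5 business days after January 14, 2015, excluding weekends and holidays, is January 21, 2015.
January 21, 2015 (Wednesday) is already a business day.
The final due date is January 21, 2015.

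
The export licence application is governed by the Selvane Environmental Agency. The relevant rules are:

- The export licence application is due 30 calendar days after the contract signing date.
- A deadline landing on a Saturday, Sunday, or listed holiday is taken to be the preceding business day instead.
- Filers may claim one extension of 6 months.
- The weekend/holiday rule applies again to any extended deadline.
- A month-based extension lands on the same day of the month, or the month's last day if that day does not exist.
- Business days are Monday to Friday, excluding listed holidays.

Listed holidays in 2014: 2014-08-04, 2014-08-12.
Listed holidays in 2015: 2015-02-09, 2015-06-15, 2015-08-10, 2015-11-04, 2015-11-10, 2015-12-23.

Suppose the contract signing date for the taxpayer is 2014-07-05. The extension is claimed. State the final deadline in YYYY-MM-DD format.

From 2014-07-05, 30 calendar days later is 2014-08-04.
Because 2014-08-04 is a listed holiday, the deadline becomes 2014-08-01 (Friday).
Add 6 months to 2014-08-01: 2015-02-01.
2015-02-01 is a Sunday; the preceding business day is 2015-01-30 (Friday).
Final deadline: 2015-01-30.

2015-01-30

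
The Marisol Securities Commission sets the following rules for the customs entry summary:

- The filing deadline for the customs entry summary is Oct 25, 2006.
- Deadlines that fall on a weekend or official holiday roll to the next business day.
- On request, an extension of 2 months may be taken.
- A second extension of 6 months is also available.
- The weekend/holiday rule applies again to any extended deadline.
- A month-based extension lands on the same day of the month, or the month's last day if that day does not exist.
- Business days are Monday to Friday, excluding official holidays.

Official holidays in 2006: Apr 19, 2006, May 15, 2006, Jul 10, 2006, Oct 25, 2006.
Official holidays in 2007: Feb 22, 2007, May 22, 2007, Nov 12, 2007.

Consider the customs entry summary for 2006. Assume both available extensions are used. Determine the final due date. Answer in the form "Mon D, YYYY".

Jun 26, 2007

The stated deadline is Oct 25, 2006.
Oct 25, 2006 is a listed holiday, so it moves to the next business day, Oct 26, 2006 (Thursday).
Add 2 months to Oct 26, 2006: Dec 26, 2006.
Since Dec 26, 2006 is a Tuesday and not a holiday, the date is unchanged.
The 6 months extension carries Dec 26, 2006 to Jun 26, 2007.
Since Jun 26, 2007 is a Tuesday and not a holiday, the date is unchanged.
Final deadline: Jun 26, 2007.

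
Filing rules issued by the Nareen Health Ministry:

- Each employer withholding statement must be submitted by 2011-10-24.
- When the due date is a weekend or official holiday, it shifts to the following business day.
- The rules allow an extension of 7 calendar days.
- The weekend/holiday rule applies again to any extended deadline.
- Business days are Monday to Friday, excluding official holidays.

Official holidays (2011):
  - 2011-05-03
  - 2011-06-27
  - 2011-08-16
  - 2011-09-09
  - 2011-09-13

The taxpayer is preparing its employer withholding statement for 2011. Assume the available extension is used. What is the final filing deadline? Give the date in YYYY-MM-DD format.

The statutory due date is 2011-10-24.
2011-10-24 (Monday) is already a business day.
Add the 7 calendar-day extension to 2011-10-24: 2011-10-31.
2011-10-31 falls on a Monday, which is a business day, so no adjustment is needed.
Deadline: 2011-10-31.

2011-10-31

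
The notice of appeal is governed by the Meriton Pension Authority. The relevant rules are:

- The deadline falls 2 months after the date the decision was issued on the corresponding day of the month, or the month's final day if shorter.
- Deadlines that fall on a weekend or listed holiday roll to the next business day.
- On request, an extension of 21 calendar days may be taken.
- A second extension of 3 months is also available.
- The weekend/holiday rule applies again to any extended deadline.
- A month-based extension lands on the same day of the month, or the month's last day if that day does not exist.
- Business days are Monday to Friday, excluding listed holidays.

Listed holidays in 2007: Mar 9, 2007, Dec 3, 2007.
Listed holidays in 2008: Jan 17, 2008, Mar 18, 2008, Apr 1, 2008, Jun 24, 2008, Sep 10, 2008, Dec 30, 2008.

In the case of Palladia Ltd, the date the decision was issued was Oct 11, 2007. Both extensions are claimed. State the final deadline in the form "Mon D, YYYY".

2 months from Oct 11, 2007 is Dec 11, 2007.
Dec 11, 2007 is a Tuesday and not a listed holiday, so it stands.
The 21-calendar-day extension moves the deadline from Dec 11, 2007 to Jan 1, 2008.
Jan 1, 2008 is a Tuesday and not a listed holiday, so it stands.
Add 3 months to Jan 1, 2008: Apr 1, 2008.
Apr 1, 2008 is a listed holiday; the next business day is Apr 2, 2008 (Wednesday).
The final due date is Apr 2, 2008.

Apr 2, 2008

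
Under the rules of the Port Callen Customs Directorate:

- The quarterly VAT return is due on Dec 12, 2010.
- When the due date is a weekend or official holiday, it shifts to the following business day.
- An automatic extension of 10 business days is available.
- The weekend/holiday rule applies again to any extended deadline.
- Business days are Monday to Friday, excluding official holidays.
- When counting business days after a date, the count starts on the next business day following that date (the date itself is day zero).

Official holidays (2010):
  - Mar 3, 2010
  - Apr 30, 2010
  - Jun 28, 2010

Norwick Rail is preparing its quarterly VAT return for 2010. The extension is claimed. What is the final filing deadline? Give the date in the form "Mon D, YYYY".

The statutory due date is Dec 12, 2010.
Because Dec 12, 2010 is a Sunday, the deadline becomes Dec 13, 2010 (Monday).
Applying the 10-business-day extension: 10 business days after Dec 13, 2010 is Dec 27, 2010.
Dec 27, 2010 (Monday) is already a business day.
Final deadline: Dec 27, 2010.

Dec 27, 2010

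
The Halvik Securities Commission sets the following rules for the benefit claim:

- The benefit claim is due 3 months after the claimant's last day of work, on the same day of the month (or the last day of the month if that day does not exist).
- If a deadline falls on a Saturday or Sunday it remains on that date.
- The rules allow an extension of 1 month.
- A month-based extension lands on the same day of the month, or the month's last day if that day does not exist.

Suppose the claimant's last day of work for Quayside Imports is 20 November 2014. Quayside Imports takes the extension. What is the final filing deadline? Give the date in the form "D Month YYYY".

20 March 2015

Moving 3 months forward from 20 November 2014 on the corresponding day gives 20 February 2015.
20 February 2015 falls on a Friday. The rules make no weekend/holiday allowance, so it remains 20 February 2015.
The 1 month extension carries 20 February 2015 to 20 March 2015.
No adjustment is made for weekends or holidays, so 20 March 2015 stands.
So the filing is due 20 March 2015.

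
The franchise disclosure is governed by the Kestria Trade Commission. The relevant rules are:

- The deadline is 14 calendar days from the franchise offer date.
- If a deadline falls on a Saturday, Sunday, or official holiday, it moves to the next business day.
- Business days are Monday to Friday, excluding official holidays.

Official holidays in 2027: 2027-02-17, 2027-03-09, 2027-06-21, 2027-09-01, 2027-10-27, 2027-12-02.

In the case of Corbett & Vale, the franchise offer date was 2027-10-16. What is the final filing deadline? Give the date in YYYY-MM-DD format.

14 calendar days after 2027-10-16 is 2027-10-30.
Because 2027-10-30 is a Saturday, the deadline becomes 2027-11-01 (Monday).
Final deadline: 2027-11-01.

2027-11-01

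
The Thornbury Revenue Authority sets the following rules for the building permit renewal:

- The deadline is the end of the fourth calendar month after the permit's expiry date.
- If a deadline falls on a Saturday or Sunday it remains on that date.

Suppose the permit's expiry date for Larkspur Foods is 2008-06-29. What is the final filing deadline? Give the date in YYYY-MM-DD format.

4 months after 2008-06-29 is October 2008; that month ends on 2008-10-31.
2008-10-31 is a Friday; no weekend or holiday adjustment applies.
So the filing is due 2008-10-31.

2008-10-31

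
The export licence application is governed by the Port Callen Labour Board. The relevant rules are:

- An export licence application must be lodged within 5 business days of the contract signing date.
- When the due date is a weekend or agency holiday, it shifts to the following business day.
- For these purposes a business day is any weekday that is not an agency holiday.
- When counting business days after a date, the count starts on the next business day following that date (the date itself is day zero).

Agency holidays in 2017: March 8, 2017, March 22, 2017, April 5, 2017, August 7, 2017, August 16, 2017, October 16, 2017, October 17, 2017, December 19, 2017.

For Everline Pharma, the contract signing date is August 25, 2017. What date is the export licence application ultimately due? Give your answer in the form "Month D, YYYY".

September 1, 2017

Counting 5 business days after August 25, 2017 (skipping weekends and listed holidays) reaches September 1, 2017.
Since September 1, 2017 is a Friday and not a holiday, the date is unchanged.
So the filing is due September 1, 2017.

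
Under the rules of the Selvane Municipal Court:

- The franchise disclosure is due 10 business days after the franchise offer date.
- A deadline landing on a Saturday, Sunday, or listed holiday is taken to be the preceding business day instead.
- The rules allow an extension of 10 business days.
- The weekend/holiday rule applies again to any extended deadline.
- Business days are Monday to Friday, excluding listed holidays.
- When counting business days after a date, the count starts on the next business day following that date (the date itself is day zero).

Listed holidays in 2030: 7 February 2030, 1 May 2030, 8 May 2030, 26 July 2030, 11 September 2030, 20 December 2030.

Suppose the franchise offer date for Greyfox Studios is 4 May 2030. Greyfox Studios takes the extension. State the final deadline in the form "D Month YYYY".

Starting the day after 4 May 2030 and counting 10 business days lands on 20 May 2030.
20 May 2030 falls on a Monday, which is a business day, so no adjustment is needed.
The 10-business-day extension runs from 20 May 2030 to 3 June 2030.
3 June 2030 falls on a Monday, which is a business day, so no adjustment is needed.
Final deadline: 3 June 2030.

3 June 2030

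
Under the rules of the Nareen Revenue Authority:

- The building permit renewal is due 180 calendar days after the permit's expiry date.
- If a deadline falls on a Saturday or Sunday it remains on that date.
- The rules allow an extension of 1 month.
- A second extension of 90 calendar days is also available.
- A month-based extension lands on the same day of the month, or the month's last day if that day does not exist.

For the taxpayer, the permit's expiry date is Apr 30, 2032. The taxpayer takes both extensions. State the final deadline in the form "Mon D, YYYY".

Feb 25, 2033

From Apr 30, 2032, 180 calendar days later is Oct 27, 2032.
Oct 27, 2032 falls on a Wednesday. The rules make no weekend/holiday allowance, so it remains Oct 27, 2032.
Add 1 month to Oct 27, 2032: Nov 27, 2032.
Nov 27, 2032 falls on a Saturday. The rules make no weekend/holiday allowance, so it remains Nov 27, 2032.
Applying the 90-calendar-day extension: Nov 27, 2032 + 90 days = Feb 25, 2033.
No adjustment is made for weekends or holidays, so Feb 25, 2033 stands.
The final due date is Feb 25, 2033.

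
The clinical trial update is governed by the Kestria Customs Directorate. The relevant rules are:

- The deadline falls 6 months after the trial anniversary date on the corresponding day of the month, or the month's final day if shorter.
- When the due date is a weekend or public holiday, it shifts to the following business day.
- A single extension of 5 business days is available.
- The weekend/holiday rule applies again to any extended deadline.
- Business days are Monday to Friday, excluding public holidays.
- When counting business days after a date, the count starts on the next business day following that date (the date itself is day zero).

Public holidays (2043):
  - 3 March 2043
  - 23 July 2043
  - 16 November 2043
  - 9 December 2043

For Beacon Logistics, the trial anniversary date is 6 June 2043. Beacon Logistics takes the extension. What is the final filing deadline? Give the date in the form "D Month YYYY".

15 December 2043

6 months from 6 June 2043 is 6 December 2043.
Because 6 December 2043 is a Sunday, the deadline becomes 7 December 2043 (Monday).
Applying the 5-business-day extension: 5 business days after 7 December 2043 is 15 December 2043.
Since 15 December 2043 is a Tuesday and not a holiday, the date is unchanged.
The final due date is 15 December 2043.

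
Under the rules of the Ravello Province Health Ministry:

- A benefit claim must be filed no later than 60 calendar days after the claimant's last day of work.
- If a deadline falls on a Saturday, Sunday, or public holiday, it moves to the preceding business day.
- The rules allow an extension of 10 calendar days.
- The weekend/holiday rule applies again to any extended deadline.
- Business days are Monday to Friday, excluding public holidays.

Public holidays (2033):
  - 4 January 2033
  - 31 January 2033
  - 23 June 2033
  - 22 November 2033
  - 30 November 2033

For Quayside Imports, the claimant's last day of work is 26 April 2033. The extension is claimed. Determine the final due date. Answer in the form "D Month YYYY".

Adding 60 calendar days to 26 April 2033 gives 25 June 2033.
25 June 2033 falls on a Saturday. Rolling to the preceding business day gives 24 June 2033, a Friday.
Add the 10 calendar-day extension to 24 June 2033: 4 July 2033.
4 July 2033 (Monday) is already a business day.
Final deadline: 4 July 2033.

4 July 2033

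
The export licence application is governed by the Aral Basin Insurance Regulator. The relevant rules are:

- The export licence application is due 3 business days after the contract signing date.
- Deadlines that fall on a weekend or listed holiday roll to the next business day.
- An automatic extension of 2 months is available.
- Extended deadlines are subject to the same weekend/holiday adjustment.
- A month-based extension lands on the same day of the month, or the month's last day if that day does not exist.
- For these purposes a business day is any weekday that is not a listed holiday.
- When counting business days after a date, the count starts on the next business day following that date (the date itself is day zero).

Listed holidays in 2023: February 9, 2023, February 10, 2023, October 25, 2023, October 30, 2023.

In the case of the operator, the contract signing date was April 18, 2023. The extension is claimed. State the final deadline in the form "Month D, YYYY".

June 21, 2023

3 business days after April 18, 2023, excluding weekends and holidays, is April 21, 2023.
April 21, 2023 (Friday) is already a business day.
Add 2 months to April 21, 2023: June 21, 2023.
June 21, 2023 (Wednesday) is already a business day.
The final due date is June 21, 2023.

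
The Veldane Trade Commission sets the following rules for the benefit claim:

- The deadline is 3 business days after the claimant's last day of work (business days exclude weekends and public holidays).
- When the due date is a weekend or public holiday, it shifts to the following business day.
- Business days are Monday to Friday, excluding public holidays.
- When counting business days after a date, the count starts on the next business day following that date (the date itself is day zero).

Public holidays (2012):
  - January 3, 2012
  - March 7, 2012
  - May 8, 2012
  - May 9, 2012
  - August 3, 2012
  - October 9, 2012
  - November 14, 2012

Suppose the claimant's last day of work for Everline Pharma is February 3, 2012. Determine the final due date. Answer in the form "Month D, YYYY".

Counting 3 business days after February 3, 2012 (skipping weekends and listed holidays) reaches February 8, 2012.
February 8, 2012 is a Wednesday and not a listed holiday, so it stands.
The final due date is February 8, 2012.

February 8, 2012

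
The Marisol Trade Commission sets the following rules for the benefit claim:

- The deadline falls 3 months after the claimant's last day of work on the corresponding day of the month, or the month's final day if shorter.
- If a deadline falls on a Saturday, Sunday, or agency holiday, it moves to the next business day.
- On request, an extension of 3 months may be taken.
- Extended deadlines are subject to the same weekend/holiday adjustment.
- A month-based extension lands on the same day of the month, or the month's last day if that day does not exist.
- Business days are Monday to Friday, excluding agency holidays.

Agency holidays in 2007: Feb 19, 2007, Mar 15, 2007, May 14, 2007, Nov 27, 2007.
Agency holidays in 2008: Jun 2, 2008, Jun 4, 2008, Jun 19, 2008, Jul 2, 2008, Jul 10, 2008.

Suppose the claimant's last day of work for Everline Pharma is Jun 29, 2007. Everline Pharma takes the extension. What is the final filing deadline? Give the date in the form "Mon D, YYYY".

Jan 1, 2008

3 months after Jun 29, 2007, on the same day of the month, is Sep 29, 2007.
Sep 29, 2007 falls on a Saturday. Rolling to the next business day gives Oct 1, 2007, a Monday.
The 3 months extension carries Oct 1, 2007 to Jan 1, 2008.
Jan 1, 2008 (Tuesday) is already a business day.
So the filing is due Jan 1, 2008.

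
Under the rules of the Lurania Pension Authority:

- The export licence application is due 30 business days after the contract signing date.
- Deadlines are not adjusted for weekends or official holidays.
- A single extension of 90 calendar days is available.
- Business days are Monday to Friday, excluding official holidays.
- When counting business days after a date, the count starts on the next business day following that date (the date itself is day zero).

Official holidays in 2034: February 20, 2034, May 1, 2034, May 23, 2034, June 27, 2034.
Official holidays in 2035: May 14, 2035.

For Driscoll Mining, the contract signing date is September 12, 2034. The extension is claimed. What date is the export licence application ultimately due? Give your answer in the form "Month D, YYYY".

Counting 30 business days after September 12, 2034 (skipping weekends and listed holidays) reaches October 24, 2034.
October 24, 2034 falls on a Tuesday. The rules make no weekend/holiday allowance, so it remains October 24, 2034.
With the 90-day extension, October 24, 2034 becomes January 22, 2035.
No adjustment is made for weekends or holidays, so January 22, 2035 stands.
Deadline: January 22, 2035.

January 22, 2035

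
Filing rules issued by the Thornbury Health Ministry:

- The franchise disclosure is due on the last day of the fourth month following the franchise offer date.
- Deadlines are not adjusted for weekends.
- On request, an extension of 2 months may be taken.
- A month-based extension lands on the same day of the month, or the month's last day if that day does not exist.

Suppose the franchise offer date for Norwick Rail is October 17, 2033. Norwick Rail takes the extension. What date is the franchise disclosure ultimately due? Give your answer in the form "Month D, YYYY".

April 28, 2034

4 months after October 17, 2033 falls in February 2034; the last day of that month is February 28, 2034.
No adjustment is made for weekends or holidays, so February 28, 2034 stands.
Applying the 2 months extension: 2 months after February 28, 2034 is April 28, 2034.
No adjustment is made for weekends or holidays, so April 28, 2034 stands.
Deadline: April 28, 2034.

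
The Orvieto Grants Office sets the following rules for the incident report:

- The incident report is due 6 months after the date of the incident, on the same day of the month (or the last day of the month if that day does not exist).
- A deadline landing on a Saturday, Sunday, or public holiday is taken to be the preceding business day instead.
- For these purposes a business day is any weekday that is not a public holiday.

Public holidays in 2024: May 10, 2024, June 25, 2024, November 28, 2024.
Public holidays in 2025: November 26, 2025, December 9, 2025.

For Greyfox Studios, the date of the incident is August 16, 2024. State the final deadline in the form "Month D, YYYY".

February 14, 2025

Moving 6 months forward from August 16, 2024 on the corresponding day gives February 16, 2025.
February 16, 2025 is a Sunday; the preceding business day is February 14, 2025 (Friday).
Deadline: February 14, 2025.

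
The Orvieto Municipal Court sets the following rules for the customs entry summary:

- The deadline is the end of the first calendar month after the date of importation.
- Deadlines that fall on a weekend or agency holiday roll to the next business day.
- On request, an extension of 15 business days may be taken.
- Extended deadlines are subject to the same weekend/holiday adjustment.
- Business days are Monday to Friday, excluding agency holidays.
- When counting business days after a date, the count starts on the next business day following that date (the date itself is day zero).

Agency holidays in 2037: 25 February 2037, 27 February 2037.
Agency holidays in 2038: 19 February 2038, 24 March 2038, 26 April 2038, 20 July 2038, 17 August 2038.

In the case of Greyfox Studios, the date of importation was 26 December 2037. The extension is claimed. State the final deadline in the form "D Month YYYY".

The first month after 26 December 2037 is January 2038, whose last day is 31 January 2038.
31 January 2038 is a Sunday, so it moves to the next business day, 1 February 2038 (Monday).
Counting 15 further business days from 1 February 2038 reaches 23 February 2038.
23 February 2038 is a Tuesday and not a listed holiday, so it stands.
So the filing is due 23 February 2038.

23 February 2038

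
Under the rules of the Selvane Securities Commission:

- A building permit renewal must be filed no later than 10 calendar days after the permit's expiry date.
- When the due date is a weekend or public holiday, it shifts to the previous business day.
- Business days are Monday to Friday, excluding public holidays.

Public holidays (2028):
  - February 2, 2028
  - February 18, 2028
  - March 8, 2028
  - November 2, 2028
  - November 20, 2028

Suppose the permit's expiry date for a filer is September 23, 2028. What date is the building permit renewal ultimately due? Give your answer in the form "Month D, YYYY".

From September 23, 2028, 10 calendar days later is October 3, 2028.
October 3, 2028 falls on a Tuesday, which is a business day, so no adjustment is needed.
Deadline: October 3, 2028.

October 3, 2028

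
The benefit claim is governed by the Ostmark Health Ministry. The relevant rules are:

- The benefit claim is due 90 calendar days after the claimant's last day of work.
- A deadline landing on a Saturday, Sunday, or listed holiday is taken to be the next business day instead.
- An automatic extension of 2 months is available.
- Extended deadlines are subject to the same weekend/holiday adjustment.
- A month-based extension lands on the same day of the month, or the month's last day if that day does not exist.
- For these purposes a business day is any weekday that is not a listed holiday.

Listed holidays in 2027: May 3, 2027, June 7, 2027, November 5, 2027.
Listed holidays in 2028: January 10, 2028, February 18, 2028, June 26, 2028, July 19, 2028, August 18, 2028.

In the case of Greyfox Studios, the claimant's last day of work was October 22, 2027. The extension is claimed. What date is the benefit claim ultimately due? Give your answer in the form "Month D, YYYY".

From October 22, 2027, 90 calendar days later is January 20, 2028.
January 20, 2028 is a Thursday and not a listed holiday, so it stands.
The 2 months extension carries January 20, 2028 to March 20, 2028.
Since March 20, 2028 is a Monday and not a holiday, the date is unchanged.
The final due date is March 20, 2028.

March 20, 2028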